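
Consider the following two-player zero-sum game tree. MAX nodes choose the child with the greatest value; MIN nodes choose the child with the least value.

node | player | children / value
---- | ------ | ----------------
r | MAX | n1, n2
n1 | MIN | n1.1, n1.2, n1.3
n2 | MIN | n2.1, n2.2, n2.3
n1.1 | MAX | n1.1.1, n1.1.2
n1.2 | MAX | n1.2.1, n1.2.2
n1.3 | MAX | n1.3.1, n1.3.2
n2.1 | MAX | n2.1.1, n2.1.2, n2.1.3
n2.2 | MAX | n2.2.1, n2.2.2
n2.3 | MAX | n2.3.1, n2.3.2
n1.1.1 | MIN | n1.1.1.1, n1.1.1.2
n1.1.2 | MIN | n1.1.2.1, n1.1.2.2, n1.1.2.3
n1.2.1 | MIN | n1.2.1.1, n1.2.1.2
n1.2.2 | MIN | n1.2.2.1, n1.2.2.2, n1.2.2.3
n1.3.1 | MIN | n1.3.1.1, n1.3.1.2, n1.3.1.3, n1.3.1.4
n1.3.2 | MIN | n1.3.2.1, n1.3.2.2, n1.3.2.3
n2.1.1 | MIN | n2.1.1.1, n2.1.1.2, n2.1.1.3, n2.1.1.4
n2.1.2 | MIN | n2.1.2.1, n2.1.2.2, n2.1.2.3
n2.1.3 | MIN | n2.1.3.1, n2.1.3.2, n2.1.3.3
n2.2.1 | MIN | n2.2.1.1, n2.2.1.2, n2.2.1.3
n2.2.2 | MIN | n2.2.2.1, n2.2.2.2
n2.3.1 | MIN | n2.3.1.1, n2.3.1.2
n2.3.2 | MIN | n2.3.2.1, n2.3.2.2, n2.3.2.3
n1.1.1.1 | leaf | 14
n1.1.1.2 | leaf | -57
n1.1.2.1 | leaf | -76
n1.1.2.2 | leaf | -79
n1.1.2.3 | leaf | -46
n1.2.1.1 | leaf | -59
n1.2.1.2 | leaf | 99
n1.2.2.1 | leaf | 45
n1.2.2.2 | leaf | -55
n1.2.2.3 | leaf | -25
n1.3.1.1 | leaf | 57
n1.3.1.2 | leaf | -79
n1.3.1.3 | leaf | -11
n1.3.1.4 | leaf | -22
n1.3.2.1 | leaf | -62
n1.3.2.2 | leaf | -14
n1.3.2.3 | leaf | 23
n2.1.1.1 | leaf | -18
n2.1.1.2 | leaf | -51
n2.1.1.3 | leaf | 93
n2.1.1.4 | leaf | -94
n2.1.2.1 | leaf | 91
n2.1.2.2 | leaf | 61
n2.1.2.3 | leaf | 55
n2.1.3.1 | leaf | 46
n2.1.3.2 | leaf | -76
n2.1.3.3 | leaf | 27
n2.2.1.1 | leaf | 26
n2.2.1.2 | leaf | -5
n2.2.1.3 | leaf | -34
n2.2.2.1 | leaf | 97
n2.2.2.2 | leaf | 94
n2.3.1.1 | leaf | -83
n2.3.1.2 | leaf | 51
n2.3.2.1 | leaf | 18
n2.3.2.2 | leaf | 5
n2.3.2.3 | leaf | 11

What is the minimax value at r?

n1.1.1 (MIN): min(14, -57) = -57
n1.1.2 (MIN): min(-76, -79, -46) = -79
n1.1 (MAX): max(-57, -79) = -57
n1.2.1 (MIN): min(-59, 99) = -59
n1.2.2 (MIN): min(45, -55, -25) = -55
n1.2 (MAX): max(-59, -55) = -55
n1.3.1 (MIN): min(57, -79, -11, -22) = -79
n1.3.2 (MIN): min(-62, -14, 23) = -62
n1.3 (MAX): max(-79, -62) = -62
n1 (MIN): min(-57, -55, -62) = -62
n2.1.1 (MIN): min(-18, -51, 93, -94) = -94
n2.1.2 (MIN): min(91, 61, 55) = 55
n2.1.3 (MIN): min(46, -76, 27) = -76
n2.1 (MAX): max(-94, 55, -76) = 55
n2.2.1 (MIN): min(26, -5, -34) = -34
n2.2.2 (MIN): min(97, 94) = 94
n2.2 (MAX): max(-34, 94) = 94
n2.3.1 (MIN): min(-83, 51) = -83
n2.3.2 (MIN): min(18, 5, 11) = 5
n2.3 (MAX): max(-83, 5) = 5
n2 (MIN): min(55, 94, 5) = 5
r (MAX): max(-62, 5) = 5

5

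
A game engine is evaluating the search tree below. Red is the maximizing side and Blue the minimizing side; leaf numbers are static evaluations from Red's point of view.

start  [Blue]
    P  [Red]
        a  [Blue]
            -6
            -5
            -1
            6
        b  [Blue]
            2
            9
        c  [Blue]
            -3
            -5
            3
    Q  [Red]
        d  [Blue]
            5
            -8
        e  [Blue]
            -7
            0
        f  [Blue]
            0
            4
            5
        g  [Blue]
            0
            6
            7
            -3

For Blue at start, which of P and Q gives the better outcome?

a (Blue): min(-6, -5, -1, 6) = -6
b (Blue): min(2, 9) = 2
c (Blue): min(-3, -5, 3) = -5
P (Red): max(-6, 2, -5) = 2
d (Blue): min(5, -8) = -8
e (Blue): min(-7, 0) = -7
f (Blue): min(0, 4, 5) = 0
g (Blue): min(0, 6, 7, -3) = -3
Q (Red): max(-8, -7, 0, -3) = 0
Blue prefers the lower value; P=2, Q=0. Q is better since 0 < 2.

Q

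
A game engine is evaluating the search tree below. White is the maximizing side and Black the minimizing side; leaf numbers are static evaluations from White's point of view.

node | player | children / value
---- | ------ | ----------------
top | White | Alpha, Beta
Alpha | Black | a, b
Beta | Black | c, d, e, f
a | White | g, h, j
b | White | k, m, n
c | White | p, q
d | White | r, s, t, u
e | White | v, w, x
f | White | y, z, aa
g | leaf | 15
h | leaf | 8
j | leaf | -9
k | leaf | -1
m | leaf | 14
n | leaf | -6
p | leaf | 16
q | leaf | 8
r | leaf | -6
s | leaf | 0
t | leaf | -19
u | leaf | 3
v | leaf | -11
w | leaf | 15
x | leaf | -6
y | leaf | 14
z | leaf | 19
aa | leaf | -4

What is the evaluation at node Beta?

3

c (White): max(16, 8) = 16
d (White): max(-6, 0, -19, 3) = 3
e (White): max(-11, 15, -6) = 15
f (White): max(14, 19, -4) = 19
Beta (Black): min(16, 3, 15, 19) = 3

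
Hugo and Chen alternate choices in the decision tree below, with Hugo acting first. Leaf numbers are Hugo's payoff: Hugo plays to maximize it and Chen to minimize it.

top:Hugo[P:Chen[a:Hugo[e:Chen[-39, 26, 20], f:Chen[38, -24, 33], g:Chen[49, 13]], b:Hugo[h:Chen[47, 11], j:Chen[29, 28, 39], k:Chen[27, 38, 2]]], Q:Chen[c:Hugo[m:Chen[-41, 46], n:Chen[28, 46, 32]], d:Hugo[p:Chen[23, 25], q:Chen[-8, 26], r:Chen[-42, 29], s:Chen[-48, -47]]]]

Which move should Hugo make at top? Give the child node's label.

e (Chen): min(-39, 26, 20) = -39
f (Chen): min(38, -24, 33) = -24
g (Chen): min(49, 13) = 13
a (Hugo): max(-39, -24, 13) = 13
h (Chen): min(47, 11) = 11
j (Chen): min(29, 28, 39) = 28
k (Chen): min(27, 38, 2) = 2
b (Hugo): max(11, 28, 2) = 28
P (Chen): min(13, 28) = 13
m (Chen): min(-41, 46) = -41
n (Chen): min(28, 46, 32) = 28
c (Hugo): max(-41, 28) = 28
p (Chen): min(23, 25) = 23
q (Chen): min(-8, 26) = -8
r (Chen): min(-42, 29) = -42
s (Chen): min(-48, -47) = -48
d (Hugo): max(23, -8, -42, -48) = 23
Q (Chen): min(28, 23) = 23
top (Hugo): max(13, 23) = 23
Hugo at top wants the highest of {P=13, Q=23}, so chooses Q.

Q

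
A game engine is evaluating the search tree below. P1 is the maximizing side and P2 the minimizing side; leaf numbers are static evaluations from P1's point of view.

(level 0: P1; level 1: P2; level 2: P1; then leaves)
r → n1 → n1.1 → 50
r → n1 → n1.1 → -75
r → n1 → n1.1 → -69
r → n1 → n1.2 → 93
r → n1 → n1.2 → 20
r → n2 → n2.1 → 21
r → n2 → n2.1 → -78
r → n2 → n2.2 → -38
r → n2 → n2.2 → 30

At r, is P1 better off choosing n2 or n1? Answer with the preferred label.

n2.1 (P1): max(21, -78) = 21
n2.2 (P1): max(-38, 30) = 30
n2 (P2): min(21, 30) = 21
n1.1 (P1): max(50, -75, -69) = 50
n1.2 (P1): max(93, 20) = 93
n1 (P2): min(50, 93) = 50
P1 prefers the higher value; n2=21, n1=50. n1 is better since 50 > 21.

n1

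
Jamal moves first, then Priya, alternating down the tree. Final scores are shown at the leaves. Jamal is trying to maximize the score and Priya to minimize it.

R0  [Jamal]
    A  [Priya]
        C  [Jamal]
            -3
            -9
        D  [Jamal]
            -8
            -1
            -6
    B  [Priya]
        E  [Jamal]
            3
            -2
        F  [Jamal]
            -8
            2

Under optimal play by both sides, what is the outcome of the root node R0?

C (Jamal): max(-3, -9) = -3
D (Jamal): max(-8, -1, -6) = -1
A (Priya): min(-3, -1) = -3
E (Jamal): max(3, -2) = 3
F (Jamal): max(-8, 2) = 2
B (Priya): min(3, 2) = 2
R0 (Jamal): max(-3, 2) = 2

2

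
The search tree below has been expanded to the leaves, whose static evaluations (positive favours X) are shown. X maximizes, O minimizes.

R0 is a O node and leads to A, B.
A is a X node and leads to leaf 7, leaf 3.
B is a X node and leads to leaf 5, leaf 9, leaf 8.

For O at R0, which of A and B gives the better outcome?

A (X): max(7, 3) = 7
B (X): max(5, 9, 8) = 9
O prefers the lower value; A=7, B=9. A is better since 7 < 9.

A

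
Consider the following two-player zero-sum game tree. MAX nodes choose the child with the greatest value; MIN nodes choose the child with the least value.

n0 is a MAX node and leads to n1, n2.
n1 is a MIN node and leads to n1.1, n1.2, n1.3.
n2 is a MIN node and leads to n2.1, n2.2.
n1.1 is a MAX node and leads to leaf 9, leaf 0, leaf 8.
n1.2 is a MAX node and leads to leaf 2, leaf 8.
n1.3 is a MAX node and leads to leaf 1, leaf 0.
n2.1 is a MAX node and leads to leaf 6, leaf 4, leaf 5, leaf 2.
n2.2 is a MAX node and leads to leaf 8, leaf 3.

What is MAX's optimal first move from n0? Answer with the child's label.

n1.1 (MAX): max(9, 0, 8) = 9
n1.2 (MAX): max(2, 8) = 8
n1.3 (MAX): max(1, 0) = 1
n1 (MIN): min(9, 8, 1) = 1
n2.1 (MAX): max(6, 4, 5, 2) = 6
n2.2 (MAX): max(8, 3) = 8
n2 (MIN): min(6, 8) = 6
n0 (MAX): max(1, 6) = 6
MAX at n0 wants the highest of {n1=1, n2=6}, so chooses n2.

n2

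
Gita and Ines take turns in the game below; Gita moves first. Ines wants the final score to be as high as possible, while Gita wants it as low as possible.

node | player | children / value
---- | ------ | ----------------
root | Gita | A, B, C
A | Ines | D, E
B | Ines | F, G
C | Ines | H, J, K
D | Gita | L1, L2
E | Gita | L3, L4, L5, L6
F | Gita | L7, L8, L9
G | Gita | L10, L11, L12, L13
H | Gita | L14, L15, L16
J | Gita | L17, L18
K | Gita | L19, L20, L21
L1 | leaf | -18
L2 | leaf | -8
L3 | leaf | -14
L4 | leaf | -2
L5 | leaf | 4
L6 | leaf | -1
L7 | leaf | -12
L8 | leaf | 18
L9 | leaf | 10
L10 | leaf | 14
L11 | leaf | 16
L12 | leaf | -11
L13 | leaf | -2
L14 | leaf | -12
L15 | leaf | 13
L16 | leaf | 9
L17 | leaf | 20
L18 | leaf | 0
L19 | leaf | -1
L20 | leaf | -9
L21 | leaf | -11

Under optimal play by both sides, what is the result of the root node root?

-14

D (Gita): min(-18, -8) = -18
E (Gita): min(-14, -2, 4, -1) = -14
A (Ines): max(-18, -14) = -14
F (Gita): min(-12, 18, 10) = -12
G (Gita): min(14, 16, -11, -2) = -11
B (Ines): max(-12, -11) = -11
H (Gita): min(-12, 13, 9) = -12
J (Gita): min(20, 0) = 0
K (Gita): min(-1, -9, -11) = -11
C (Ines): max(-12, 0, -11) = 0
root (Gita): min(-14, -11, 0) = -14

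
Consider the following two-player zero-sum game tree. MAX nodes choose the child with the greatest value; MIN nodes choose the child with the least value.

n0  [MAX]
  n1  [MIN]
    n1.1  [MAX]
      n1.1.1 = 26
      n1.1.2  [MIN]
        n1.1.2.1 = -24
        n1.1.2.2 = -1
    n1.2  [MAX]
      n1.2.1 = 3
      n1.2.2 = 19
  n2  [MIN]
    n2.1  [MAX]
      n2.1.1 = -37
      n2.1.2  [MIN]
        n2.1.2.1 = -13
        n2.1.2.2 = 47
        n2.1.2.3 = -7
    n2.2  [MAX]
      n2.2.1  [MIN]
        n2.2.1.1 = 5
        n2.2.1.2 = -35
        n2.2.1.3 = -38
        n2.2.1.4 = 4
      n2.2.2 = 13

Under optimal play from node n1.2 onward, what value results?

n1.2 (MAX): max(3, 19) = 19

19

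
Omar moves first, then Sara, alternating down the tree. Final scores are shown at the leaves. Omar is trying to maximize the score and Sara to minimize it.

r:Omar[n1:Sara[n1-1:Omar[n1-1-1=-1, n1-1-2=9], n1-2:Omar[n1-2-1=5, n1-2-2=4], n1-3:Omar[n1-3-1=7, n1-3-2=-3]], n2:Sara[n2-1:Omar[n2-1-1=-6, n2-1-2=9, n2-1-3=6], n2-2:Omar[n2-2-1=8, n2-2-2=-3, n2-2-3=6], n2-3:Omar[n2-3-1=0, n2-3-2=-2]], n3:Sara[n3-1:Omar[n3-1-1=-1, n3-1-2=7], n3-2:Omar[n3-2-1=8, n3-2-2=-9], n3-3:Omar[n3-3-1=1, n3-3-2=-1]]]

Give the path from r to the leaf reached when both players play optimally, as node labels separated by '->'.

r -> n1 -> n1-2 -> n1-2-1

n1-1 (Omar): max(-1, 9) = 9
n1-2 (Omar): max(5, 4) = 5
n1-3 (Omar): max(7, -3) = 7
n1 (Sara): min(9, 5, 7) = 5
n2-1 (Omar): max(-6, 9, 6) = 9
n2-2 (Omar): max(8, -3, 6) = 8
n2-3 (Omar): max(0, -2) = 0
n2 (Sara): min(9, 8, 0) = 0
n3-1 (Omar): max(-1, 7) = 7
n3-2 (Omar): max(8, -9) = 8
n3-3 (Omar): max(1, -1) = 1
n3 (Sara): min(7, 8, 1) = 1
r (Omar): max(5, 0, 1) = 5
At r, Omar picks n1 (highest: 5).
At n1, Sara picks n1-2 (lowest: 5).
At n1-2, Omar picks n1-2-1 (highest: 5).
Terminal value 5.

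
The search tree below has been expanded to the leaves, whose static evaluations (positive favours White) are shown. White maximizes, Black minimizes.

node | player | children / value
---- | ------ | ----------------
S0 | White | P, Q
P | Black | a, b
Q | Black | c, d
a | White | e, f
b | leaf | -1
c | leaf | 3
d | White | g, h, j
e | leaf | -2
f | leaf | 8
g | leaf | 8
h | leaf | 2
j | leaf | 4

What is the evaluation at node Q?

d (White): max(8, 2, 4) = 8
Q (Black): min(3, 8) = 3

3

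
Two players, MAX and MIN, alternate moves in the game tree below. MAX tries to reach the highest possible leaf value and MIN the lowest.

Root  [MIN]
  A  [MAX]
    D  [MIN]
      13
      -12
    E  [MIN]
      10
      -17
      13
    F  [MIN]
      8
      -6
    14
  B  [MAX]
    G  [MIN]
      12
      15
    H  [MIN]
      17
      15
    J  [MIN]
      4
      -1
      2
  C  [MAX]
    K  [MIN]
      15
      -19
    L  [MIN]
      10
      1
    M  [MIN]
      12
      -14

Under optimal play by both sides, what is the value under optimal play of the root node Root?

1

D (MIN): min(13, -12) = -12
E (MIN): min(10, -17, 13) = -17
F (MIN): min(8, -6) = -6
A (MAX): max(-12, -17, -6, 14) = 14
G (MIN): min(12, 15) = 12
H (MIN): min(17, 15) = 15
J (MIN): min(4, -1, 2) = -1
B (MAX): max(12, 15, -1) = 15
K (MIN): min(15, -19) = -19
L (MIN): min(10, 1) = 1
M (MIN): min(12, -14) = -14
C (MAX): max(-19, 1, -14) = 1
Root (MIN): min(14, 15, 1) = 1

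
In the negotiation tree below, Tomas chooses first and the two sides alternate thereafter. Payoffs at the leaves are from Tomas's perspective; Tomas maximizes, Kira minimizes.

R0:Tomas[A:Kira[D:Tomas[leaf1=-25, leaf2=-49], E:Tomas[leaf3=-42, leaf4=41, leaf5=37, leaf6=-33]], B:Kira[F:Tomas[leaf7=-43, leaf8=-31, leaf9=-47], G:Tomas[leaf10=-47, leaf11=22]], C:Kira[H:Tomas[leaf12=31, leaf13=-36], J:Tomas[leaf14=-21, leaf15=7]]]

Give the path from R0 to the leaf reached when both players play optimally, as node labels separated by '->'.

R0 -> C -> J -> leaf15

D (Tomas): max(-25, -49) = -25
E (Tomas): max(-42, 41, 37, -33) = 41
A (Kira): min(-25, 41) = -25
F (Tomas): max(-43, -31, -47) = -31
G (Tomas): max(-47, 22) = 22
B (Kira): min(-31, 22) = -31
H (Tomas): max(31, -36) = 31
J (Tomas): max(-21, 7) = 7
C (Kira): min(31, 7) = 7
R0 (Tomas): max(-25, -31, 7) = 7
At R0, Tomas picks C (highest: 7).
At C, Kira picks J (lowest: 7).
At J, Tomas picks leaf15 (highest: 7).
Terminal value 7.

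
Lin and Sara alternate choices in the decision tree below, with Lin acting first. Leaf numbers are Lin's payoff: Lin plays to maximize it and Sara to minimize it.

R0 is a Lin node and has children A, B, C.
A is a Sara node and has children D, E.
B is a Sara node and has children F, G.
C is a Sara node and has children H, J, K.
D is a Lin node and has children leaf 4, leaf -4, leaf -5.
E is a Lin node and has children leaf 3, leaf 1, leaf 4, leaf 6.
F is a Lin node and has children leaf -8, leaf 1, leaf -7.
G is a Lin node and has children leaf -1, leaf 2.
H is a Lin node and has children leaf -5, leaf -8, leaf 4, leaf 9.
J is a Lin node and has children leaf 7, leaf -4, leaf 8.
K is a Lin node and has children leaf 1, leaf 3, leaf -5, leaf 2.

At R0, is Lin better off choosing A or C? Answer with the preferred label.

A

D (Lin): max(4, -4, -5) = 4
E (Lin): max(3, 1, 4, 6) = 6
A (Sara): min(4, 6) = 4
H (Lin): max(-5, -8, 4, 9) = 9
J (Lin): max(7, -4, 8) = 8
K (Lin): max(1, 3, -5, 2) = 3
C (Sara): min(9, 8, 3) = 3
Lin prefers the higher value; A=4, C=3. A is better since 4 > 3.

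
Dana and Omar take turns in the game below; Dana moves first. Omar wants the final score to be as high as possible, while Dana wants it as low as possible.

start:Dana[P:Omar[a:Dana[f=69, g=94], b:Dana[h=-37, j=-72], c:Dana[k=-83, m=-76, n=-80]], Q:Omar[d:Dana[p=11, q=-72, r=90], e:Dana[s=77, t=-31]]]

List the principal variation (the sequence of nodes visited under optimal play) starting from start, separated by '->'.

start -> Q -> e -> t

a (Dana): min(69, 94) = 69
b (Dana): min(-37, -72) = -72
c (Dana): min(-83, -76, -80) = -83
P (Omar): max(69, -72, -83) = 69
d (Dana): min(11, -72, 90) = -72
e (Dana): min(77, -31) = -31
Q (Omar): max(-72, -31) = -31
start (Dana): min(69, -31) = -31
At start, Dana picks Q (lowest: -31).
At Q, Omar picks e (highest: -31).
At e, Dana picks t (lowest: -31).
Terminal value -31.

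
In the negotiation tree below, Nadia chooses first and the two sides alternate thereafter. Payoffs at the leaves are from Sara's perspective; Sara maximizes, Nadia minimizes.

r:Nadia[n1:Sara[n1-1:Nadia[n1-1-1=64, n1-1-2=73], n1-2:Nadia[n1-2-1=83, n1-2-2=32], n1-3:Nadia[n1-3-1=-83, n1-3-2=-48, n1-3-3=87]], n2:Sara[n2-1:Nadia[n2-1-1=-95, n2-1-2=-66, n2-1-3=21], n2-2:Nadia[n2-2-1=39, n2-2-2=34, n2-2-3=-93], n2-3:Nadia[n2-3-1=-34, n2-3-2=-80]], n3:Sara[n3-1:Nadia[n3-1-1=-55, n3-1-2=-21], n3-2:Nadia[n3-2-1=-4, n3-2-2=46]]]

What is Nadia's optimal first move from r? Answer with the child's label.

n1-1 (Nadia): min(64, 73) = 64
n1-2 (Nadia): min(83, 32) = 32
n1-3 (Nadia): min(-83, -48, 87) = -83
n1 (Sara): max(64, 32, -83) = 64
n2-1 (Nadia): min(-95, -66, 21) = -95
n2-2 (Nadia): min(39, 34, -93) = -93
n2-3 (Nadia): min(-34, -80) = -80
n2 (Sara): max(-95, -93, -80) = -80
n3-1 (Nadia): min(-55, -21) = -55
n3-2 (Nadia): min(-4, 46) = -4
n3 (Sara): max(-55, -4) = -4
r (Nadia): min(64, -80, -4) = -80
Nadia at r wants the lowest of {n1=64, n2=-80, n3=-4}, so chooses n2.

n2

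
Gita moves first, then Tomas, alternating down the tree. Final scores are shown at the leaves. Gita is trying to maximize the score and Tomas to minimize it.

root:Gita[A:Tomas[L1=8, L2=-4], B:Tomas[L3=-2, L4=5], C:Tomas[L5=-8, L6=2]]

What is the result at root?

-2

A (Tomas): min(8, -4) = -4
B (Tomas): min(-2, 5) = -2
C (Tomas): min(-8, 2) = -8
root (Gita): max(-4, -2, -8) = -2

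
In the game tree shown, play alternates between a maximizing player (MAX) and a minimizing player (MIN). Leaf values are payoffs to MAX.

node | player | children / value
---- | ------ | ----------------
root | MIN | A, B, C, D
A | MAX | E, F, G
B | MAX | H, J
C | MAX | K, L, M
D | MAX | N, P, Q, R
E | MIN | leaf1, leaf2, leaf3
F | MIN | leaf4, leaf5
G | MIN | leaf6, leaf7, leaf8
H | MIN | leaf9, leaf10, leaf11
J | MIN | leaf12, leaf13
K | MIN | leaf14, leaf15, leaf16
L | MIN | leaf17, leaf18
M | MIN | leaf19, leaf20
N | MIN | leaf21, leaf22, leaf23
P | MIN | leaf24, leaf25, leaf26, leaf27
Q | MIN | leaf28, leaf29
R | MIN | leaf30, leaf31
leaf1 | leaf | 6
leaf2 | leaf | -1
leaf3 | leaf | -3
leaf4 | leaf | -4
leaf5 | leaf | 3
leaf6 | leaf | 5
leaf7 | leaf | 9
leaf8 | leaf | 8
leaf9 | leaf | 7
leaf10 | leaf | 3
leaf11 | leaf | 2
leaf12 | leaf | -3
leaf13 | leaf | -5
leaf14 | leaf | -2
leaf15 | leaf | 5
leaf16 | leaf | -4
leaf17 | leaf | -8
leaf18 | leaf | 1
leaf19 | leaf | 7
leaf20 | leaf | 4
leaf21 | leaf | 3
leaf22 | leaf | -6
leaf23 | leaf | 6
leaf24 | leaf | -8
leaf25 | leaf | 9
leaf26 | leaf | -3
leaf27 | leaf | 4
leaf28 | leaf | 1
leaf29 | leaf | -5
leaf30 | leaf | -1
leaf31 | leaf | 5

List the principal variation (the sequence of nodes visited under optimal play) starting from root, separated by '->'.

root -> D -> R -> leaf30

E (MIN): min(6, -1, -3) = -3
F (MIN): min(-4, 3) = -4
G (MIN): min(5, 9, 8) = 5
A (MAX): max(-3, -4, 5) = 5
H (MIN): min(7, 3, 2) = 2
J (MIN): min(-3, -5) = -5
B (MAX): max(2, -5) = 2
K (MIN): min(-2, 5, -4) = -4
L (MIN): min(-8, 1) = -8
M (MIN): min(7, 4) = 4
C (MAX): max(-4, -8, 4) = 4
N (MIN): min(3, -6, 6) = -6
P (MIN): min(-8, 9, -3, 4) = -8
Q (MIN): min(1, -5) = -5
R (MIN): min(-1, 5) = -1
D (MAX): max(-6, -8, -5, -1) = -1
root (MIN): min(5, 2, 4, -1) = -1
At root, MIN picks D (lowest: -1).
At D, MAX picks R (highest: -1).
At R, MIN picks leaf30 (lowest: -1).
Terminal value -1.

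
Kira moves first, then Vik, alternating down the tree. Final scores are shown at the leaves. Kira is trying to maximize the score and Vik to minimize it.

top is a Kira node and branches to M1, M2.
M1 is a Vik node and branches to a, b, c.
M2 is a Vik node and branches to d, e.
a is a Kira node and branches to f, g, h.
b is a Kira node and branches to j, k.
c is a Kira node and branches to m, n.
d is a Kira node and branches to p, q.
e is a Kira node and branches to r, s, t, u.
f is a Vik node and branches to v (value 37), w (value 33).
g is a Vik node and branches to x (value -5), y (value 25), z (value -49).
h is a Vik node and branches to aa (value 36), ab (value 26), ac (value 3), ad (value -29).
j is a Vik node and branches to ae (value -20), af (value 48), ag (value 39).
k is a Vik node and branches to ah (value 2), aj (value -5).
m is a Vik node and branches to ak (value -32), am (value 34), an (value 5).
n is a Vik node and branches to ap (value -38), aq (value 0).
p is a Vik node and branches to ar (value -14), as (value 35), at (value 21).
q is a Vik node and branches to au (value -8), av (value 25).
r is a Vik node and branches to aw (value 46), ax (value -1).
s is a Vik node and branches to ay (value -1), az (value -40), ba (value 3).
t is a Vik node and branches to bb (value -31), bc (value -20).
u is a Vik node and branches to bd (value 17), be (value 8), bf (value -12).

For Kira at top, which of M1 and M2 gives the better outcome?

M2

f (Vik): min(37, 33) = 33
g (Vik): min(-5, 25, -49) = -49
h (Vik): min(36, 26, 3, -29) = -29
a (Kira): max(33, -49, -29) = 33
j (Vik): min(-20, 48, 39) = -20
k (Vik): min(2, -5) = -5
b (Kira): max(-20, -5) = -5
m (Vik): min(-32, 34, 5) = -32
n (Vik): min(-38, 0) = -38
c (Kira): max(-32, -38) = -32
M1 (Vik): min(33, -5, -32) = -32
p (Vik): min(-14, 35, 21) = -14
q (Vik): min(-8, 25) = -8
d (Kira): max(-14, -8) = -8
r (Vik): min(46, -1) = -1
s (Vik): min(-1, -40, 3) = -40
t (Vik): min(-31, -20) = -31
u (Vik): min(17, 8, -12) = -12
e (Kira): max(-1, -40, -31, -12) = -1
M2 (Vik): min(-8, -1) = -8
Kira prefers the higher value; M1=-32, M2=-8. M2 is better since -8 > -32.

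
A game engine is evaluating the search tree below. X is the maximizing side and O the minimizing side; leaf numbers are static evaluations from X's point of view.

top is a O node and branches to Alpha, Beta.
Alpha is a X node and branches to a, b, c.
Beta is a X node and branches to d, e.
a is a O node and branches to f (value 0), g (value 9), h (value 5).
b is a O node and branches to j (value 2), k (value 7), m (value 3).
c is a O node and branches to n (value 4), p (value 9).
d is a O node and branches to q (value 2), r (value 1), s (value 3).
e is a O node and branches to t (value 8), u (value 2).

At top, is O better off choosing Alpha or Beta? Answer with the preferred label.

Beta

a (O): min(0, 9, 5) = 0
b (O): min(2, 7, 3) = 2
c (O): min(4, 9) = 4
Alpha (X): max(0, 2, 4) = 4
d (O): min(2, 1, 3) = 1
e (O): min(8, 2) = 2
Beta (X): max(1, 2) = 2
O prefers the lower value; Alpha=4, Beta=2. Beta is better since 2 < 4.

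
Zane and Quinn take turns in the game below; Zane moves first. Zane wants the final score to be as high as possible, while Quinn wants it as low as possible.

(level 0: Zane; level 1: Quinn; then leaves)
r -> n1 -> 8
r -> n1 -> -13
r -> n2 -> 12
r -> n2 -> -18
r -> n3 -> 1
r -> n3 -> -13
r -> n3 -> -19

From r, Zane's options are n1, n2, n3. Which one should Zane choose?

n1

n1 (Quinn): min(8, -13) = -13
n2 (Quinn): min(12, -18) = -18
n3 (Quinn): min(1, -13, -19) = -19
r (Zane): max(-13, -18, -19) = -13
Zane at r wants the highest of {n1=-13, n2=-18, n3=-19}, so chooses n1.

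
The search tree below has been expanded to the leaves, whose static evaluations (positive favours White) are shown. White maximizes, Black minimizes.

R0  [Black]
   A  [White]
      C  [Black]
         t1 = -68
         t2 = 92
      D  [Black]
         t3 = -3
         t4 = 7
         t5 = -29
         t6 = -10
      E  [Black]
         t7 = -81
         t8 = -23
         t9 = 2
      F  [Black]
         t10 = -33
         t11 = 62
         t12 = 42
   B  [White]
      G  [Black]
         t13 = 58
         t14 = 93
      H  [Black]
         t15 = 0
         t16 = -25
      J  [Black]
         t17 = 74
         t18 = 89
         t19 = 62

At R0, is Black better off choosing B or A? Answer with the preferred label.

G (Black): min(58, 93) = 58
H (Black): min(0, -25) = -25
J (Black): min(74, 89, 62) = 62
B (White): max(58, -25, 62) = 62
C (Black): min(-68, 92) = -68
D (Black): min(-3, 7, -29, -10) = -29
E (Black): min(-81, -23, 2) = -81
F (Black): min(-33, 62, 42) = -33
A (White): max(-68, -29, -81, -33) = -29
Black prefers the lower value; B=62, A=-29. A is better since -29 < 62.

A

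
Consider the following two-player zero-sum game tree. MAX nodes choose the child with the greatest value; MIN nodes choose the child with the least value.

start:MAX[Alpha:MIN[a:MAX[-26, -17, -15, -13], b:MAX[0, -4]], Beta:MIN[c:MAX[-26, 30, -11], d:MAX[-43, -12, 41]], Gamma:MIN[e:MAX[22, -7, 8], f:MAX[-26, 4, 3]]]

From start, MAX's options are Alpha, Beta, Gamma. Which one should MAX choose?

a (MAX): max(-26, -17, -15, -13) = -13
b (MAX): max(0, -4) = 0
Alpha (MIN): min(-13, 0) = -13
c (MAX): max(-26, 30, -11) = 30
d (MAX): max(-43, -12, 41) = 41
Beta (MIN): min(30, 41) = 30
e (MAX): max(22, -7, 8) = 22
f (MAX): max(-26, 4, 3) = 4
Gamma (MIN): min(22, 4) = 4
start (MAX): max(-13, 30, 4) = 30
MAX at start wants the highest of {Alpha=-13, Beta=30, Gamma=4}, so chooses Beta.

Beta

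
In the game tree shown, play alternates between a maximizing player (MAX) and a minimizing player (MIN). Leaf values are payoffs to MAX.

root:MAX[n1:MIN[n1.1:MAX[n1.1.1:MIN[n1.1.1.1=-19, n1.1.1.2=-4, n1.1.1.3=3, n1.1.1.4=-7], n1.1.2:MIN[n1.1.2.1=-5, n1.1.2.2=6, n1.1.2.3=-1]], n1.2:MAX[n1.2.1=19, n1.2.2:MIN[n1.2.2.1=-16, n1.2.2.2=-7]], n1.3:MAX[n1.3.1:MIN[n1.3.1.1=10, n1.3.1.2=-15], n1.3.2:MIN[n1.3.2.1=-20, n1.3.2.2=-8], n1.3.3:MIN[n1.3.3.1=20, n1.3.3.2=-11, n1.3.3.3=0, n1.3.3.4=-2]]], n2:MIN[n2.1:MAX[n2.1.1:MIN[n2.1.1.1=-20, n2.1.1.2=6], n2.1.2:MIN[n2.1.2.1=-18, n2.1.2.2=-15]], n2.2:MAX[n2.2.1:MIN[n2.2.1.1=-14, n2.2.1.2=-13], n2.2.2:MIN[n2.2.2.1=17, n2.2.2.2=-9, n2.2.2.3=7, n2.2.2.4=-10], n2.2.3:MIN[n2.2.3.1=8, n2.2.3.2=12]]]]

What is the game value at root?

n1.1.1 (MIN): min(-19, -4, 3, -7) = -19
n1.1.2 (MIN): min(-5, 6, -1) = -5
n1.1 (MAX): max(-19, -5) = -5
n1.2.2 (MIN): min(-16, -7) = -16
n1.2 (MAX): max(19, -16) = 19
n1.3.1 (MIN): min(10, -15) = -15
n1.3.2 (MIN): min(-20, -8) = -20
n1.3.3 (MIN): min(20, -11, 0, -2) = -11
n1.3 (MAX): max(-15, -20, -11) = -11
n1 (MIN): min(-5, 19, -11) = -11
n2.1.1 (MIN): min(-20, 6) = -20
n2.1.2 (MIN): min(-18, -15) = -18
n2.1 (MAX): max(-20, -18) = -18
n2.2.1 (MIN): min(-14, -13) = -14
n2.2.2 (MIN): min(17, -9, 7, -10) = -10
n2.2.3 (MIN): min(8, 12) = 8
n2.2 (MAX): max(-14, -10, 8) = 8
n2 (MIN): min(-18, 8) = -18
root (MAX): max(-11, -18) = -11

-11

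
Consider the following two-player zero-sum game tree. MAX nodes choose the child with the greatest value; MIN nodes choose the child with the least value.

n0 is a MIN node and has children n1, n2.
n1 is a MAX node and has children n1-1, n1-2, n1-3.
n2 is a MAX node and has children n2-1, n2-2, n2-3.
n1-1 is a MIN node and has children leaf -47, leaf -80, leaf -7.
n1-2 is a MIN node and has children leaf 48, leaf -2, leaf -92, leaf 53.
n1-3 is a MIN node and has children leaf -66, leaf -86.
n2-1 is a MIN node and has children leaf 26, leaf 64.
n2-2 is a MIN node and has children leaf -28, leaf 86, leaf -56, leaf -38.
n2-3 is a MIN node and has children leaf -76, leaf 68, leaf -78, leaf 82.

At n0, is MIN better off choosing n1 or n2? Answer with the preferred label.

n1

n1-1 (MIN): min(-47, -80, -7) = -80
n1-2 (MIN): min(48, -2, -92, 53) = -92
n1-3 (MIN): min(-66, -86) = -86
n1 (MAX): max(-80, -92, -86) = -80
n2-1 (MIN): min(26, 64) = 26
n2-2 (MIN): min(-28, 86, -56, -38) = -56
n2-3 (MIN): min(-76, 68, -78, 82) = -78
n2 (MAX): max(26, -56, -78) = 26
MIN prefers the lower value; n1=-80, n2=26. n1 is better since -80 < 26.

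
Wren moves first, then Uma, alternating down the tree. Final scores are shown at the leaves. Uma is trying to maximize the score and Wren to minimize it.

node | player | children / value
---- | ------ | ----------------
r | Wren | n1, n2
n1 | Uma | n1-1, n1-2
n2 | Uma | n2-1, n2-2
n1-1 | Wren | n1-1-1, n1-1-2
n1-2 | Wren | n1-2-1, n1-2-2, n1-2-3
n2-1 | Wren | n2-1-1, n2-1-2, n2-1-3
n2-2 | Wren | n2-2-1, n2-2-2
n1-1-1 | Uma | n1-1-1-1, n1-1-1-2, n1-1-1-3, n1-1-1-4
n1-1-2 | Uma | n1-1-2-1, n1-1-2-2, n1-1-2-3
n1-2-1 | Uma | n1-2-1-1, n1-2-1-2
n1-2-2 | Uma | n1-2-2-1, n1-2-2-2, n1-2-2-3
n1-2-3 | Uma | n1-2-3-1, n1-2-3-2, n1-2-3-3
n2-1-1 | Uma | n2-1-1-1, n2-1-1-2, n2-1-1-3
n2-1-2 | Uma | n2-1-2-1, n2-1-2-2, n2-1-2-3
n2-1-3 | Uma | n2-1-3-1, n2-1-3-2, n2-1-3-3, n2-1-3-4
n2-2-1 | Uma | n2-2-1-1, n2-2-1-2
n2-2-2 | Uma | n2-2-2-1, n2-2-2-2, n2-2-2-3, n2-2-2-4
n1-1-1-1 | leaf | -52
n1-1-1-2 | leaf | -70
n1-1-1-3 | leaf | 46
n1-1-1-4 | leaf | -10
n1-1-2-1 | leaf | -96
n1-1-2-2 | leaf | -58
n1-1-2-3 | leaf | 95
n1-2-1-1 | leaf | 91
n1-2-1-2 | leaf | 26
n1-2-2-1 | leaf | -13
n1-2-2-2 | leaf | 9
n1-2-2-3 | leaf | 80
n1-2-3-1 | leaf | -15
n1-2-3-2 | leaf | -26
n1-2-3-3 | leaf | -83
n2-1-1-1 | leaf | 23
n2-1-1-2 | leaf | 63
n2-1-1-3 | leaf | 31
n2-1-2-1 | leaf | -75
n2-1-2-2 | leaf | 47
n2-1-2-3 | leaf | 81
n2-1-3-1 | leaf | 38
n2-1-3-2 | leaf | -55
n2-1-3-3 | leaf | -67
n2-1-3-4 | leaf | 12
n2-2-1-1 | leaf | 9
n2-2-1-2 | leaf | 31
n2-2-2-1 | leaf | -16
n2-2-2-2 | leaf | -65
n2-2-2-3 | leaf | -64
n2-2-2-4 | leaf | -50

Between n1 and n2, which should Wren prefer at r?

n2

n1-1-1 (Uma): max(-52, -70, 46, -10) = 46
n1-1-2 (Uma): max(-96, -58, 95) = 95
n1-1 (Wren): min(46, 95) = 46
n1-2-1 (Uma): max(91, 26) = 91
n1-2-2 (Uma): max(-13, 9, 80) = 80
n1-2-3 (Uma): max(-15, -26, -83) = -15
n1-2 (Wren): min(91, 80, -15) = -15
n1 (Uma): max(46, -15) = 46
n2-1-1 (Uma): max(23, 63, 31) = 63
n2-1-2 (Uma): max(-75, 47, 81) = 81
n2-1-3 (Uma): max(38, -55, -67, 12) = 38
n2-1 (Wren): min(63, 81, 38) = 38
n2-2-1 (Uma): max(9, 31) = 31
n2-2-2 (Uma): max(-16, -65, -64, -50) = -16
n2-2 (Wren): min(31, -16) = -16
n2 (Uma): max(38, -16) = 38
Wren prefers the lower value; n1=46, n2=38. n2 is better since 38 < 46.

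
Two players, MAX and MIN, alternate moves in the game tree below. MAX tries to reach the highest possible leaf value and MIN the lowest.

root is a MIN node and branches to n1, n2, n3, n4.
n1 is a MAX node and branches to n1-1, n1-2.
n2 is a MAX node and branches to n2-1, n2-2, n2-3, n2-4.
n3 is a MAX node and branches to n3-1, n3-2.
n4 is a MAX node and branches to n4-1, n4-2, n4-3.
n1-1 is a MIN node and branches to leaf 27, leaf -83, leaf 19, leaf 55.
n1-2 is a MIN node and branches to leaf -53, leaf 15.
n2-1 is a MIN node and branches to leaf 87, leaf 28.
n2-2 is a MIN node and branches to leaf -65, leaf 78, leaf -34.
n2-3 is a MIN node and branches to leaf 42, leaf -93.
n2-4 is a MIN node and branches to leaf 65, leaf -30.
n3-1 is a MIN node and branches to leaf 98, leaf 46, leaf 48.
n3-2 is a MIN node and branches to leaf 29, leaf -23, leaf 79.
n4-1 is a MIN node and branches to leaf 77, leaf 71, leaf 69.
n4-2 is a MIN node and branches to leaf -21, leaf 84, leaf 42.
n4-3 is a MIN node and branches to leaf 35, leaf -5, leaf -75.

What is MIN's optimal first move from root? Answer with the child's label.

n1-1 (MIN): min(27, -83, 19, 55) = -83
n1-2 (MIN): min(-53, 15) = -53
n1 (MAX): max(-83, -53) = -53
n2-1 (MIN): min(87, 28) = 28
n2-2 (MIN): min(-65, 78, -34) = -65
n2-3 (MIN): min(42, -93) = -93
n2-4 (MIN): min(65, -30) = -30
n2 (MAX): max(28, -65, -93, -30) = 28
n3-1 (MIN): min(98, 46, 48) = 46
n3-2 (MIN): min(29, -23, 79) = -23
n3 (MAX): max(46, -23) = 46
n4-1 (MIN): min(77, 71, 69) = 69
n4-2 (MIN): min(-21, 84, 42) = -21
n4-3 (MIN): min(35, -5, -75) = -75
n4 (MAX): max(69, -21, -75) = 69
root (MIN): min(-53, 28, 46, 69) = -53
MIN at root wants the lowest of {n1=-53, n2=28, n3=46, n4=69}, so chooses n1.

n1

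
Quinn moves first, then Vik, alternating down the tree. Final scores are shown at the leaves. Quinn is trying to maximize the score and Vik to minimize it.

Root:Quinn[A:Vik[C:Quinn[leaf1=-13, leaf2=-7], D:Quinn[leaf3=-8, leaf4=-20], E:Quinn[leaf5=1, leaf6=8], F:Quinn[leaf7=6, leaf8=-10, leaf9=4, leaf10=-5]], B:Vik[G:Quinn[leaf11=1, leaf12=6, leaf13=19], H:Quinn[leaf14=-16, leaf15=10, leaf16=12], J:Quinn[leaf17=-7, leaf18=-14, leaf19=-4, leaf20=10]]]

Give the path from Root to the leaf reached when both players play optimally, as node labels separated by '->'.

C (Quinn): max(-13, -7) = -7
D (Quinn): max(-8, -20) = -8
E (Quinn): max(1, 8) = 8
F (Quinn): max(6, -10, 4, -5) = 6
A (Vik): min(-7, -8, 8, 6) = -8
G (Quinn): max(1, 6, 19) = 19
H (Quinn): max(-16, 10, 12) = 12
J (Quinn): max(-7, -14, -4, 10) = 10
B (Vik): min(19, 12, 10) = 10
Root (Quinn): max(-8, 10) = 10
At Root, Quinn picks B (highest: 10).
At B, Vik picks J (lowest: 10).
At J, Quinn picks leaf20 (highest: 10).
Terminal value 10.

Root -> B -> J -> leaf20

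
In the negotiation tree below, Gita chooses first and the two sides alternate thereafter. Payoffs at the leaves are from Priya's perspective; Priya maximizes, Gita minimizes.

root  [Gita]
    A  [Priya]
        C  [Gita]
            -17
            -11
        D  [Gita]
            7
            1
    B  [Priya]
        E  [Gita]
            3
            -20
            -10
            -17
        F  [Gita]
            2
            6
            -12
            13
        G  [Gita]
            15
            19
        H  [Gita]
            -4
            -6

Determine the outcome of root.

1

C (Gita): min(-17, -11) = -17
D (Gita): min(7, 1) = 1
A (Priya): max(-17, 1) = 1
E (Gita): min(3, -20, -10, -17) = -20
F (Gita): min(2, 6, -12, 13) = -12
G (Gita): min(15, 19) = 15
H (Gita): min(-4, -6) = -6
B (Priya): max(-20, -12, 15, -6) = 15
root (Gita): min(1, 15) = 1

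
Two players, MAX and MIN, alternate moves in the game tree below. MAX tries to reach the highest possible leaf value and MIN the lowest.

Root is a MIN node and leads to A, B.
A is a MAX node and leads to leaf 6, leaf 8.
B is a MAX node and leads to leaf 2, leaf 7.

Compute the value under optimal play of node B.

B (MAX): max(2, 7) = 7

7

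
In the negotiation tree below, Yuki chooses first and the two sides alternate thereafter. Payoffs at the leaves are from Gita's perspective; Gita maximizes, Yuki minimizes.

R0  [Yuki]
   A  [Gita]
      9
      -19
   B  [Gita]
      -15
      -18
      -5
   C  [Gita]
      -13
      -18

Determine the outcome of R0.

-13

A (Gita): max(9, -19) = 9
B (Gita): max(-15, -18, -5) = -5
C (Gita): max(-13, -18) = -13
R0 (Yuki): min(9, -5, -13) = -13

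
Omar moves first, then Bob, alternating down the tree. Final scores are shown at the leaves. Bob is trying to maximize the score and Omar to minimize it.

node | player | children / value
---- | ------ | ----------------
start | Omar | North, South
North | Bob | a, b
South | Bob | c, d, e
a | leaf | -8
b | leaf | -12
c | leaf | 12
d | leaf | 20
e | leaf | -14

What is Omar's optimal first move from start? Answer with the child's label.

North (Bob): max(-8, -12) = -8
South (Bob): max(12, 20, -14) = 20
start (Omar): min(-8, 20) = -8
Omar at start wants the lowest of {North=-8, South=20}, so chooses North.

North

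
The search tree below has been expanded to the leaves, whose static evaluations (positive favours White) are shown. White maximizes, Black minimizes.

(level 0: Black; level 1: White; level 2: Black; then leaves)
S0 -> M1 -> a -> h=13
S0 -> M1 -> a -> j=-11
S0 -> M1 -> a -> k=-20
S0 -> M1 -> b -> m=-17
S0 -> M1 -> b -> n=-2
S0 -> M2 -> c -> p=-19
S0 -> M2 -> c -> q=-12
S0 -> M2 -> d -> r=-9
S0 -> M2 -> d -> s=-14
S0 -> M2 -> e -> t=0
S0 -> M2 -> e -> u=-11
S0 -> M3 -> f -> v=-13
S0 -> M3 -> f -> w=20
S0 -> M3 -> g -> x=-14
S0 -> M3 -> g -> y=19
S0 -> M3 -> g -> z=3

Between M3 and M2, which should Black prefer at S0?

f (Black): min(-13, 20) = -13
g (Black): min(-14, 19, 3) = -14
M3 (White): max(-13, -14) = -13
c (Black): min(-19, -12) = -19
d (Black): min(-9, -14) = -14
e (Black): min(0, -11) = -11
M2 (White): max(-19, -14, -11) = -11
Black prefers the lower value; M3=-13, M2=-11. M3 is better since -13 < -11.

M3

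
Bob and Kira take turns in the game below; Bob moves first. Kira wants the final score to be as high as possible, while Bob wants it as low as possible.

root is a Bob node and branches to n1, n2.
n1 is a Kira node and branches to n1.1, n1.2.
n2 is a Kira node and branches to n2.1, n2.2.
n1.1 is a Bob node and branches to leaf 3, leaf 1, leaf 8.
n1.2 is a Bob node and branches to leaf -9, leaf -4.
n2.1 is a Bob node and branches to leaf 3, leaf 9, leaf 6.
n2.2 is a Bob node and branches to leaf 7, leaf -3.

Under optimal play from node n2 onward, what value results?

n2.1 (Bob): min(3, 9, 6) = 3
n2.2 (Bob): min(7, -3) = -3
n2 (Kira): max(3, -3) = 3

3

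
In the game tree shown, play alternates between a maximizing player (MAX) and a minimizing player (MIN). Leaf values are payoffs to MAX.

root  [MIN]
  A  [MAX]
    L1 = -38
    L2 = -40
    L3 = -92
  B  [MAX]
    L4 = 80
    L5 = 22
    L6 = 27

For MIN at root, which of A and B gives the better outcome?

A (MAX): max(-38, -40, -92) = -38
B (MAX): max(80, 22, 27) = 80
MIN prefers the lower value; A=-38, B=80. A is better since -38 < 80.

A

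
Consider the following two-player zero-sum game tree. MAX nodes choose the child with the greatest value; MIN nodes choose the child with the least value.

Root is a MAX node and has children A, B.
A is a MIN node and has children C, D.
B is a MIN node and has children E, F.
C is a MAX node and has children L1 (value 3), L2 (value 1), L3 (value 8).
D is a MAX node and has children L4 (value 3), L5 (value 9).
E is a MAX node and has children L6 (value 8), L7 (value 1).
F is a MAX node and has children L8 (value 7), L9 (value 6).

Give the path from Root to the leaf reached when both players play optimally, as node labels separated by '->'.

Root -> A -> C -> L3

C (MAX): max(3, 1, 8) = 8
D (MAX): max(3, 9) = 9
A (MIN): min(8, 9) = 8
E (MAX): max(8, 1) = 8
F (MAX): max(7, 6) = 7
B (MIN): min(8, 7) = 7
Root (MAX): max(8, 7) = 8
At Root, MAX picks A (highest: 8).
At A, MIN picks C (lowest: 8).
At C, MAX picks L3 (highest: 8).
Terminal value 8.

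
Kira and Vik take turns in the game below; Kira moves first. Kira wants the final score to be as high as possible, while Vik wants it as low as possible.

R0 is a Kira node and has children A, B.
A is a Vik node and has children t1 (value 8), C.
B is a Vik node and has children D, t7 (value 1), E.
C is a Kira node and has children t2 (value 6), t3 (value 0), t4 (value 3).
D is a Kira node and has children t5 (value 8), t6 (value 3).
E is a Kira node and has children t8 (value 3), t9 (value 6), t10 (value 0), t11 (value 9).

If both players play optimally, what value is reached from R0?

C (Kira): max(6, 0, 3) = 6
A (Vik): min(8, 6) = 6
D (Kira): max(8, 3) = 8
E (Kira): max(3, 6, 0, 9) = 9
B (Vik): min(8, 1, 9) = 1
R0 (Kira): max(6, 1) = 6

6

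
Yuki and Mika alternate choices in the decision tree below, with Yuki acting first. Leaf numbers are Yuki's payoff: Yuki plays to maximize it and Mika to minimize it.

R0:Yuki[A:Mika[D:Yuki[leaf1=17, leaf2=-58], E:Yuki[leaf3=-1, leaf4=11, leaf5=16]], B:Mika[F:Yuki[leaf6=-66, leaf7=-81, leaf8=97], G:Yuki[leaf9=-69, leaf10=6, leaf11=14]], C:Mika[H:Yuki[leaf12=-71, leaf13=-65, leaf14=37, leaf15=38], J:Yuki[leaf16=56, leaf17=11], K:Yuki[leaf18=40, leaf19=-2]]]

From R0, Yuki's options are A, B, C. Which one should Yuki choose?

D (Yuki): max(17, -58) = 17
E (Yuki): max(-1, 11, 16) = 16
A (Mika): min(17, 16) = 16
F (Yuki): max(-66, -81, 97) = 97
G (Yuki): max(-69, 6, 14) = 14
B (Mika): min(97, 14) = 14
H (Yuki): max(-71, -65, 37, 38) = 38
J (Yuki): max(56, 11) = 56
K (Yuki): max(40, -2) = 40
C (Mika): min(38, 56, 40) = 38
R0 (Yuki): max(16, 14, 38) = 38
Yuki at R0 wants the highest of {A=16, B=14, C=38}, so chooses C.

C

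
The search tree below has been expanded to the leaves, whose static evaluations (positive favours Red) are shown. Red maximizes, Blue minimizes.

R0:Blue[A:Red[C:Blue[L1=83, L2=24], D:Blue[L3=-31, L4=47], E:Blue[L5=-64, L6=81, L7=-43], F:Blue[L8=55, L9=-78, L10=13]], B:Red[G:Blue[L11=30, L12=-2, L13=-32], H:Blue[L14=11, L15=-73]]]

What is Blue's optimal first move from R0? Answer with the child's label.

C (Blue): min(83, 24) = 24
D (Blue): min(-31, 47) = -31
E (Blue): min(-64, 81, -43) = -64
F (Blue): min(55, -78, 13) = -78
A (Red): max(24, -31, -64, -78) = 24
G (Blue): min(30, -2, -32) = -32
H (Blue): min(11, -73) = -73
B (Red): max(-32, -73) = -32
R0 (Blue): min(24, -32) = -32
Blue at R0 wants the lowest of {A=24, B=-32}, so chooses B.

B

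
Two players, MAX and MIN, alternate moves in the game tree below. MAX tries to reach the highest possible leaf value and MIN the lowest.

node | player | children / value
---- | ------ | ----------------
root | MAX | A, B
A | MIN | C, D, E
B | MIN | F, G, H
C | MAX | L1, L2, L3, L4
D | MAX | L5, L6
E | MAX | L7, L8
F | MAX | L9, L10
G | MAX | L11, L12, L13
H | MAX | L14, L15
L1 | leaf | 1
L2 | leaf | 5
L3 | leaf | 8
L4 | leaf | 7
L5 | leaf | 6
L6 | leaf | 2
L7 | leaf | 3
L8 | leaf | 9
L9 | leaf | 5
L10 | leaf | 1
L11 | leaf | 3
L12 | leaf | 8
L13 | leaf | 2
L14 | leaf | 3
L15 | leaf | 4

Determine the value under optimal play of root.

6

C (MAX): max(1, 5, 8, 7) = 8
D (MAX): max(6, 2) = 6
E (MAX): max(3, 9) = 9
A (MIN): min(8, 6, 9) = 6
F (MAX): max(5, 1) = 5
G (MAX): max(3, 8, 2) = 8
H (MAX): max(3, 4) = 4
B (MIN): min(5, 8, 4) = 4
root (MAX): max(6, 4) = 6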